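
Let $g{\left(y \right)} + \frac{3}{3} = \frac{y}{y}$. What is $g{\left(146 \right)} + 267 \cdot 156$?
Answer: $41652$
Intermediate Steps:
$g{\left(y \right)} = 0$ ($g{\left(y \right)} = -1 + \frac{y}{y} = -1 + 1 = 0$)
$g{\left(146 \right)} + 267 \cdot 156 = 0 + 267 \cdot 156 = 0 + 41652 = 41652$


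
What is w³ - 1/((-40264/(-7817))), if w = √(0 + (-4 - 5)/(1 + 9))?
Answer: -7817/40264 - 27*I*√10/100 ≈ -0.19414 - 0.85382*I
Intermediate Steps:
w = 3*I*√10/10 (w = √(0 - 9/10) = √(-9/10) = 3*I*√10/10 ≈ 0.94868*I)
w³ - 1/((-40264/(-7817))) = (3*I*√10/10)³ - 1/((-40264/(-7817))) = -27*I*√10/100 - 1/((-40264*(-1/7817))) = -27*I*√10/100 - 1/40264/7817 = -27*I*√10/100 - 1*7817/40264 = -27*I*√10/100 - 7817/40264 = -7817/40264 - 27*I*√10/100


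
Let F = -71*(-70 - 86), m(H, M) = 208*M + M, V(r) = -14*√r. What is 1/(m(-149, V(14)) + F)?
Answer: 2769/704278 + 1463*√14/1408556 ≈ 0.0078180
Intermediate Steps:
m(H, M) = 209*M
F = 11076 (F = -71*(-156) = 11076)
1/(m(-149, V(14)) + F) = 1/(209*(-14*√14) + 11076) = 1/(-2926*√14 + 11076) = 1/(11076 - 2926*√14)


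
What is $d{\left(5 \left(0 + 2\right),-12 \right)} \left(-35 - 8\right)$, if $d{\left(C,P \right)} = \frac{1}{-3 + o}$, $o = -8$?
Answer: $\frac{43}{11} \approx 3.9091$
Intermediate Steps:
$d{\left(C,P \right)} = - \frac{1}{11}$ ($d{\left(C,P \right)} = \frac{1}{-3 - 8} = \frac{1}{-11} = - \frac{1}{11}$)
$d{\left(5 \left(0 + 2\right),-12 \right)} \left(-35 - 8\right) = - \frac{-35 - 8}{11} = \left(- \frac{1}{11}\right) \left(-43\right) = \frac{43}{11}$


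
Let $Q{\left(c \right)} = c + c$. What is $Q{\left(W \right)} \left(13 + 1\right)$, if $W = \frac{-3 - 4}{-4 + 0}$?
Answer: $49$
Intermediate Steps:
$W = \frac{7}{4}$ ($W = - \frac{7}{-4} = \left(-7\right) \left(- \frac{1}{4}\right) = \frac{7}{4} \approx 1.75$)
$Q{\left(c \right)} = 2 c$
$Q{\left(W \right)} \left(13 + 1\right) = 2 \cdot \frac{7}{4} \left(13 + 1\right) = \frac{7}{2} \cdot 14 = 49$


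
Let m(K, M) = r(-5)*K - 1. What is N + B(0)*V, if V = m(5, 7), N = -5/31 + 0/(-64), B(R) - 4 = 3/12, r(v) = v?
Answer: -6861/62 ≈ -110.66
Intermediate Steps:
m(K, M) = -1 - 5*K (m(K, M) = -5*K - 1 = -1 - 5*K)
B(R) = 17/4 (B(R) = 4 + 3/12 = 4 + 3*(1/12) = 4 + 1/4 = 17/4)
N = -5/31 (N = -5*1/31 + 0*(-1/64) = -5/31 + 0 = -5/31 ≈ -0.16129)
V = -26 (V = -1 - 5*5 = -1 - 25 = -26)
N + B(0)*V = -5/31 + (17/4)*(-26) = -5/31 - 221/2 = -6861/62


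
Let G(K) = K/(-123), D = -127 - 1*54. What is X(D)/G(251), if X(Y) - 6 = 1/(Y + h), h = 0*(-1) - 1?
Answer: -134193/45682 ≈ -2.9375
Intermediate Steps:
D = -181 (D = -127 - 54 = -181)
h = -1 (h = 0 - 1 = -1)
G(K) = -K/123 (G(K) = K*(-1/123) = -K/123)
X(Y) = 6 + 1/(-1 + Y) (X(Y) = 6 + 1/(Y - 1) = 6 + 1/(-1 + Y))
X(D)/G(251) = ((-5 + 6*(-181))/(-1 - 181))/((-1/123*251)) = ((-5 - 1086)/(-182))/(-251/123) = -1/182*(-1091)*(-123/251) = (1091/182)*(-123/251) = -134193/45682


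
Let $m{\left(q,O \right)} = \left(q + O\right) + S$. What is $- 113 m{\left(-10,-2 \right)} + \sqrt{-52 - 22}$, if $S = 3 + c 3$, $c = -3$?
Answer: $2034 + i \sqrt{74} \approx 2034.0 + 8.6023 i$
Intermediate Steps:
$S = -6$ ($S = 3 - 9 = -6$)
$m{\left(q,O \right)} = -6 + O + q$ ($m{\left(q,O \right)} = \left(q + O\right) - 6 = \left(O + q\right) - 6 = -6 + O + q$)
$- 113 m{\left(-10,-2 \right)} + \sqrt{-52 - 22} = - 113 \left(-6 - 2 - 10\right) + \sqrt{-52 - 22} = \left(-113\right) \left(-18\right) + \sqrt{-74} = 2034 + i \sqrt{74}$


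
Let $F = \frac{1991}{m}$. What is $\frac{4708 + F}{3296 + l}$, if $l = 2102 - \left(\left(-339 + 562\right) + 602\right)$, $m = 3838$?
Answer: $\frac{18071295}{17551174} \approx 1.0296$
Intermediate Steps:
$F = \frac{1991}{3838} \approx 0.51876$
$l = 1277$ ($l = 2102 - \left(223 + 602\right) = 2102 - 825 = 1277$)
$\frac{4708 + F}{3296 + l} = \frac{4708 + \frac{1991}{3838}}{3296 + 1277} = \frac{18071295}{3838 \cdot 4573} = \frac{18071295}{3838} \cdot \frac{1}{4573} = \frac{18071295}{17551174}$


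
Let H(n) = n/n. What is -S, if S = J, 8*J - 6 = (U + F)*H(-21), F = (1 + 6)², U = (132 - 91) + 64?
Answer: -20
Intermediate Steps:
U = 105 (U = 41 + 64 = 105)
H(n) = 1
F = 49 (F = 7² = 49)
J = 20 (J = ¾ + ((105 + 49)*1)/8 = ¾ + (154*1)/8 = ¾ + (⅛)*154 = ¾ + 77/4 = 20)
S = 20
-S = -1*20 = -20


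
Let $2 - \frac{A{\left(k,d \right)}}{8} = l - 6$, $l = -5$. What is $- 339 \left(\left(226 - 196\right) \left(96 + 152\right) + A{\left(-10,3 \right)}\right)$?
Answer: $-2557416$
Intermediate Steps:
$A{\left(k,d \right)} = 104$ ($A{\left(k,d \right)} = 16 - 8 \left(-5 - 6\right) = 16 - -88 = 16 + 88 = 104$)
$- 339 \left(\left(226 - 196\right) \left(96 + 152\right) + A{\left(-10,3 \right)}\right) = - 339 \left(\left(226 - 196\right) \left(96 + 152\right) + 104\right) = - 339 \left(30 \cdot 248 + 104\right) = - 339 \left(7440 + 104\right) = \left(-339\right) 7544 = -2557416$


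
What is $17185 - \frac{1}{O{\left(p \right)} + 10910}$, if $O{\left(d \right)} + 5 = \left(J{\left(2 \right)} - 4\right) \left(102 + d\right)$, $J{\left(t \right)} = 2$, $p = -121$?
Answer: $\frac{188055454}{10943} \approx 17185.0$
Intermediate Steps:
$O{\left(d \right)} = -209 - 2 d$ ($O{\left(d \right)} = -5 + \left(2 - 4\right) \left(102 + d\right) = -5 - 2 \left(102 + d\right) = -5 - \left(204 + 2 d\right) = -209 - 2 d$)
$17185 - \frac{1}{O{\left(p \right)} + 10910} = 17185 - \frac{1}{\left(-209 - -242\right) + 10910} = 17185 - \frac{1}{\left(-209 + 242\right) + 10910} = 17185 - \frac{1}{33 + 10910} = 17185 - \frac{1}{10943} = \frac{188055454}{10943}$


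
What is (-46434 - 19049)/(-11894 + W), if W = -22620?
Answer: 65483/34514 ≈ 1.8973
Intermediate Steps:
(-46434 - 19049)/(-11894 + W) = (-46434 - 19049)/(-11894 - 22620) = -65483/(-34514) = -65483*(-1/34514) = 65483/34514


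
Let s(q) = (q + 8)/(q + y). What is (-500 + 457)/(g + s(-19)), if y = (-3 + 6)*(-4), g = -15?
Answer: 1333/454 ≈ 2.9361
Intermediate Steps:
y = -12 (y = 3*(-4) = -12)
s(q) = (8 + q)/(-12 + q) (s(q) = (q + 8)/(q - 12) = (8 + q)/(-12 + q))
(-500 + 457)/(g + s(-19)) = (-500 + 457)/(-15 + (8 - 19)/(-12 - 19)) = -43/(-15 - 11/(-31)) = -43/(-15 - 1/31*(-11)) = -43/(-15 + 11/31) = -43/(-454/31) = -43*(-31/454) = 1333/454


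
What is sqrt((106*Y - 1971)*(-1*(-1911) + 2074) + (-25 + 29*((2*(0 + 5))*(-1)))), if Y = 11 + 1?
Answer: I*sqrt(2785830) ≈ 1669.1*I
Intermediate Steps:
Y = 12
sqrt((106*Y - 1971)*(-1*(-1911) + 2074) + (-25 + 29*((2*(0 + 5))*(-1)))) = sqrt((106*12 - 1971)*(-1*(-1911) + 2074) + (-25 + 29*((2*(0 + 5))*(-1)))) = sqrt((1272 - 1971)*(1911 + 2074) + (-25 + 29*((2*5)*(-1)))) = sqrt(-699*3985 + (-25 + 29*(10*(-1)))) = sqrt(-2785515 + (-25 + 29*(-10))) = sqrt(-2785515 + (-25 - 290)) = sqrt(-2785515 - 315) = sqrt(-2785830) = I*sqrt(2785830)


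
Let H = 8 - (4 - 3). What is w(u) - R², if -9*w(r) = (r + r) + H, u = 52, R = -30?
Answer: -2737/3 ≈ -912.33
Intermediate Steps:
H = 7 (H = 8 - 1*1 = 8 - 1 = 7)
w(r) = -7/9 - 2*r/9 (w(r) = -((r + r) + 7)/9 = -(2*r + 7)/9 = -(7 + 2*r)/9 = -7/9 - 2*r/9)
w(u) - R² = (-7/9 - 2/9*52) - 1*(-30)² = (-7/9 - 104/9) - 1*900 = -37/3 - 900 = -2737/3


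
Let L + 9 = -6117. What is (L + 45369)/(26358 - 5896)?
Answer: 39243/20462 ≈ 1.9178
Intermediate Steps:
L = -6126 (L = -9 - 6117 = -6126)
(L + 45369)/(26358 - 5896) = (-6126 + 45369)/(26358 - 5896) = 39243/20462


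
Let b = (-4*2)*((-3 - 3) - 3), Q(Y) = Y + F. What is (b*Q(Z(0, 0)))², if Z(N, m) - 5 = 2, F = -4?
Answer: 46656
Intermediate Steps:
Z(N, m) = 7 (Z(N, m) = 5 + 2 = 7)
Q(Y) = -4 + Y (Q(Y) = Y - 4 = -4 + Y)
b = 72 (b = -8*(-6 - 3) = -8*(-9) = 72)
(b*Q(Z(0, 0)))² = (72*(-4 + 7))² = (72*3)² = 216² = 46656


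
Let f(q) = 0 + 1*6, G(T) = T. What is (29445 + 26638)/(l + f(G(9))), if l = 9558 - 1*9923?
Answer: -56083/359 ≈ -156.22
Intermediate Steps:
f(q) = 6 (f(q) = 0 + 6 = 6)
l = -365 (l = 9558 - 9923 = -365)
(29445 + 26638)/(l + f(G(9))) = (29445 + 26638)/(-365 + 6) = 56083/(-359) = 56083*(-1/359) = -56083/359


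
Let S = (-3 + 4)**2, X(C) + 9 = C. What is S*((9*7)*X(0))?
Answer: -567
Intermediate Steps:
X(C) = -9 + C
S = 1 (S = 1**2 = 1)
S*((9*7)*X(0)) = 1*((9*7)*(-9 + 0)) = 1*(63*(-9)) = 1*(-567) = -567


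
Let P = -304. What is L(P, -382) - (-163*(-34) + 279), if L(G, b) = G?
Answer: -6125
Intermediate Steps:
L(P, -382) - (-163*(-34) + 279) = -304 - (-163*(-34) + 279) = -304 - (5542 + 279) = -304 - 1*5821 = -304 - 5821 = -6125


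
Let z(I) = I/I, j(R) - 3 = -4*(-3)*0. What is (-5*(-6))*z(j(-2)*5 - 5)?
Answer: 30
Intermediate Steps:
j(R) = 3 (j(R) = 3 - 4*(-3)*0 = 3 + 12*0 = 3 + 0 = 3)
z(I) = 1
(-5*(-6))*z(j(-2)*5 - 5) = -5*(-6)*1 = 30*1 = 30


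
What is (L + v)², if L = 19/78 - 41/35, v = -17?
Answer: 2395417249/7452900 ≈ 321.41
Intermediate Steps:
L = -2533/2730 (L = 19*(1/78) - 41*1/35 = 19/78 - 41/35 = -2533/2730 ≈ -0.92784)
(L + v)² = (-2533/2730 - 17)² = (-48943/2730)² = 2395417249/7452900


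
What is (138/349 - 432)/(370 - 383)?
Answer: 150630/4537 ≈ 33.200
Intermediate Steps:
(138/349 - 432)/(370 - 383) = (138*(1/349) - 432)/(-13) = (138/349 - 432)*(-1/13) = -150630/349*(-1/13) = 150630/4537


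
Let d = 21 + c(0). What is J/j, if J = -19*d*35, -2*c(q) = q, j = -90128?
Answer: 13965/90128 ≈ 0.15495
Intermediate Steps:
c(q) = -q/2
d = 21 (d = 21 - ½*0 = 21 + 0 = 21)
J = -13965 (J = -19*21*35 = -399*35 = -13965)
J/j = -13965/(-90128) = -13965*(-1/90128) = 13965/90128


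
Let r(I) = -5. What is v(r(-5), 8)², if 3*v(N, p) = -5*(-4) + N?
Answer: 25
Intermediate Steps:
v(N, p) = 20/3 + N/3 (v(N, p) = (-5*(-4) + N)/3 = (20 + N)/3 = 20/3 + N/3)
v(r(-5), 8)² = (20/3 + (⅓)*(-5))² = (20/3 - 5/3)² = 5² = 25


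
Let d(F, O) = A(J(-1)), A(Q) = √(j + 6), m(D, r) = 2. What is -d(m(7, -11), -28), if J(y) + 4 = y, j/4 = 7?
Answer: -√34 ≈ -5.8309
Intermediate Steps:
j = 28 (j = 4*7 = 28)
J(y) = -4 + y
A(Q) = √34 (A(Q) = √(28 + 6) = √34)
d(F, O) = √34
-d(m(7, -11), -28) = -√34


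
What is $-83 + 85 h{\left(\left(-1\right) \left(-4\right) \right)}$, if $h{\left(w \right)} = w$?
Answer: $257$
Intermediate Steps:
$-83 + 85 h{\left(\left(-1\right) \left(-4\right) \right)} = -83 + 85 \left(\left(-1\right) \left(-4\right)\right) = -83 + 85 \cdot 4 = -83 + 340 = 257$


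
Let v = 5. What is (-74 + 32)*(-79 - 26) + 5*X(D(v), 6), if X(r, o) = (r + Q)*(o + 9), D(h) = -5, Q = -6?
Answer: 3585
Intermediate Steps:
X(r, o) = (-6 + r)*(9 + o) (X(r, o) = (r - 6)*(o + 9) = (-6 + r)*(9 + o))
(-74 + 32)*(-79 - 26) + 5*X(D(v), 6) = (-74 + 32)*(-79 - 26) + 5*(-54 - 6*6 + 9*(-5) + 6*(-5)) = -42*(-105) + 5*(-54 - 36 - 45 - 30) = 4410 + 5*(-165) = 4410 - 825 = 3585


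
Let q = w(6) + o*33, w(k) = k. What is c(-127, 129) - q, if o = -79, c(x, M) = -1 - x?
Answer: 2727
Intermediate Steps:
q = -2601 (q = 6 - 79*33 = 6 - 2607 = -2601)
c(-127, 129) - q = (-1 - 1*(-127)) - 1*(-2601) = (-1 + 127) + 2601 = 126 + 2601 = 2727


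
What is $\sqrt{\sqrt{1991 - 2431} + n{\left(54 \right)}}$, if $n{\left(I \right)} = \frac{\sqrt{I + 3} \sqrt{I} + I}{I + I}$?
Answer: $\frac{\sqrt{18 + 3 \sqrt{38} + 72 i \sqrt{110}}}{6} \approx 3.3177 + 3.1612 i$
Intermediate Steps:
$n{\left(I \right)} = \frac{I + \sqrt{I} \sqrt{3 + I}}{2 I}$ ($n{\left(I \right)} = \frac{\sqrt{3 + I} \sqrt{I} + I}{2 I} = \left(\sqrt{I} \sqrt{3 + I} + I\right) \frac{1}{2 I} = \left(I + \sqrt{I} \sqrt{3 + I}\right) \frac{1}{2 I} = \frac{I + \sqrt{I} \sqrt{3 + I}}{2 I}$)
$\sqrt{\sqrt{1991 - 2431} + n{\left(54 \right)}} = \sqrt{\sqrt{1991 - 2431} + \left(\frac{1}{2} + \frac{\sqrt{3 + 54}}{2 \cdot 3 \sqrt{6}}\right)} = \sqrt{\sqrt{-440} + \left(\frac{1}{2} + \frac{\frac{\sqrt{6}}{18} \sqrt{57}}{2}\right)} = \sqrt{2 i \sqrt{110} + \left(\frac{1}{2} + \frac{\sqrt{38}}{12}\right)} = \sqrt{\frac{1}{2} + \frac{\sqrt{38}}{12} + 2 i \sqrt{110}}$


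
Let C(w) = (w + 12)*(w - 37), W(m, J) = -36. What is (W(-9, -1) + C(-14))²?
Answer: 4356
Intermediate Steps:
C(w) = (-37 + w)*(12 + w) (C(w) = (12 + w)*(-37 + w) = (-37 + w)*(12 + w))
(W(-9, -1) + C(-14))² = (-36 + (-444 + (-14)² - 25*(-14)))² = (-36 + (-444 + 196 + 350))² = (-36 + 102)² = 66² = 4356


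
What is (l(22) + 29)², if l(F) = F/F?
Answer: 900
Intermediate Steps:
l(F) = 1
(l(22) + 29)² = (1 + 29)² = 30² = 900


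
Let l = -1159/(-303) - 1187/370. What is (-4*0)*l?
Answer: 0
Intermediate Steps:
l = 69169/112110 (l = -1159*(-1/303) - 1187*1/370 = 1159/303 - 1187/370 = 69169/112110 ≈ 0.61697)
(-4*0)*l = -4*0*(69169/112110) = 0*(69169/112110) = 0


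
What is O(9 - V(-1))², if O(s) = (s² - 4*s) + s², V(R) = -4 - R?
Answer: 57600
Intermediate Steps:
O(s) = -4*s + 2*s²
O(9 - V(-1))² = (2*(9 - (-4 - 1*(-1)))*(-2 + (9 - (-4 - 1*(-1)))))² = (2*(9 - (-4 + 1))*(-2 + (9 - (-4 + 1))))² = (2*(9 - 1*(-3))*(-2 + (9 - 1*(-3))))² = (2*(9 + 3)*(-2 + (9 + 3)))² = (2*12*(-2 + 12))² = (2*12*10)² = 240² = 57600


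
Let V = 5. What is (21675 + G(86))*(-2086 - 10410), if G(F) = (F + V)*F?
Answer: -368644496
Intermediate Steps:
G(F) = F*(5 + F) (G(F) = (F + 5)*F = (5 + F)*F = F*(5 + F))
(21675 + G(86))*(-2086 - 10410) = (21675 + 86*(5 + 86))*(-2086 - 10410) = (21675 + 86*91)*(-12496) = (21675 + 7826)*(-12496) = 29501*(-12496) = -368644496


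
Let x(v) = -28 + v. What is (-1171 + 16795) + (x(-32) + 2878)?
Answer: 18442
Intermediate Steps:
(-1171 + 16795) + (x(-32) + 2878) = (-1171 + 16795) + ((-28 - 32) + 2878) = 15624 + (-60 + 2878) = 15624 + 2818 = 18442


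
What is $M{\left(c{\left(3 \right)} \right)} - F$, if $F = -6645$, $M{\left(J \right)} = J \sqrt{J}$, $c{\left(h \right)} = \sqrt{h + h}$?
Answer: $6645 + 6^{\frac{3}{4}} \approx 6648.8$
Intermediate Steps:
$c{\left(h \right)} = \sqrt{2} \sqrt{h}$ ($c{\left(h \right)} = \sqrt{2 h} = \sqrt{2} \sqrt{h}$)
$M{\left(J \right)} = J^{\frac{3}{2}}$
$M{\left(c{\left(3 \right)} \right)} - F = \left(\sqrt{2} \sqrt{3}\right)^{\frac{3}{2}} - -6645 = \left(\sqrt{6}\right)^{\frac{3}{2}} + 6645 = 6^{\frac{3}{4}} + 6645 = 6645 + 6^{\frac{3}{4}}$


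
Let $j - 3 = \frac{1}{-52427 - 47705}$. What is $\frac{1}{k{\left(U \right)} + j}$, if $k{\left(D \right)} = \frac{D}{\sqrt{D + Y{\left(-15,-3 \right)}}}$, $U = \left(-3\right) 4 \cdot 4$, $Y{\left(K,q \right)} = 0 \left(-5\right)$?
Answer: $\frac{30079152140}{571505192377} - \frac{40105669696 i \sqrt{3}}{571505192377} \approx 0.052631 - 0.12155 i$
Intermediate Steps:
$Y{\left(K,q \right)} = 0$
$U = -48$ ($U = \left(-12\right) 4 = -48$)
$k{\left(D \right)} = \sqrt{D}$ ($k{\left(D \right)} = \frac{D}{\sqrt{D + 0}} = \frac{D}{\sqrt{D}} = \sqrt{D}$)
$j = \frac{300395}{100132}$ ($j = 3 + \frac{1}{-52427 - 47705} = 3 + \frac{1}{-100132} = 3 - \frac{1}{100132} = \frac{300395}{100132} \approx 3.0$)
$\frac{1}{k{\left(U \right)} + j} = \frac{1}{\sqrt{-48} + \frac{300395}{100132}} = \frac{1}{4 i \sqrt{3} + \frac{300395}{100132}} = \frac{1}{\frac{300395}{100132} + 4 i \sqrt{3}}$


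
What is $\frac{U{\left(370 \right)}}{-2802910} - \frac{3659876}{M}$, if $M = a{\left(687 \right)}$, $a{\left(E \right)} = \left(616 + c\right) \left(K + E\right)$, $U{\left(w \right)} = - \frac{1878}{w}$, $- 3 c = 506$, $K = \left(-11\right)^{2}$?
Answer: $- \frac{64697240551617}{6389429548700} \approx -10.126$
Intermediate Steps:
$K = 121$
$c = - \frac{506}{3}$ ($c = \left(- \frac{1}{3}\right) 506 = - \frac{506}{3} \approx -168.67$)
$a{\left(E \right)} = \frac{162382}{3} + \frac{1342 E}{3}$ ($a{\left(E \right)} = \left(616 - \frac{506}{3}\right) \left(121 + E\right) = \frac{1342 \left(121 + E\right)}{3} = \frac{162382}{3} + \frac{1342 E}{3}$)
$M = \frac{1084336}{3}$ ($M = \frac{162382}{3} + \frac{1342}{3} \cdot 687 = \frac{162382}{3} + 307318 = \frac{1084336}{3} \approx 3.6145 \cdot 10^{5}$)
$\frac{U{\left(370 \right)}}{-2802910} - \frac{3659876}{M} = \frac{\left(-1878\right) \frac{1}{370}}{-2802910} - \frac{3659876}{\frac{1084336}{3}} = \left(-1878\right) \frac{1}{370} \left(- \frac{1}{2802910}\right) - \frac{249537}{24644} = \left(- \frac{939}{185}\right) \left(- \frac{1}{2802910}\right) - \frac{249537}{24644} = \frac{939}{518538350} - \frac{249537}{24644} = - \frac{64697240551617}{6389429548700}$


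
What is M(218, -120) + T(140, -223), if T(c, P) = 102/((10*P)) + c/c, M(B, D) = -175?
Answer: -194061/1115 ≈ -174.05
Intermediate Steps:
T(c, P) = 1 + 51/(5*P) (T(c, P) = 102*(1/(10*P)) + 1 = 51/(5*P) + 1 = 1 + 51/(5*P))
M(218, -120) + T(140, -223) = -175 + (51/5 - 223)/(-223) = -175 - 1/223*(-1064/5) = -175 + 1064/1115 = -194061/1115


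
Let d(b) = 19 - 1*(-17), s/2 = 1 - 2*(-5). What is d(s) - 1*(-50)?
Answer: 86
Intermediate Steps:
s = 22 (s = 2*(1 - 2*(-5)) = 2*(1 + 10) = 2*11 = 22)
d(b) = 36 (d(b) = 19 + 17 = 36)
d(s) - 1*(-50) = 36 - 1*(-50) = 36 + 50 = 86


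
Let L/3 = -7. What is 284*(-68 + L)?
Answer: -25276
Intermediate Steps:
L = -21 (L = 3*(-7) = -21)
284*(-68 + L) = 284*(-68 - 21) = 284*(-89) = -25276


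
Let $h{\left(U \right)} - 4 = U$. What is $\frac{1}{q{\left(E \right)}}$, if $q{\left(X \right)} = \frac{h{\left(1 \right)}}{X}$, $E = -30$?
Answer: $-6$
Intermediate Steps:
$h{\left(U \right)} = 4 + U$
$q{\left(X \right)} = \frac{5}{X}$ ($q{\left(X \right)} = \frac{4 + 1}{X} = \frac{5}{X}$)
$\frac{1}{q{\left(E \right)}} = \frac{1}{5 \frac{1}{-30}} = \frac{1}{5 \left(- \frac{1}{30}\right)} = \frac{1}{- \frac{1}{6}} = -6$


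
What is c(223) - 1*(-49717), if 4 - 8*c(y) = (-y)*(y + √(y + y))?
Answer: 447469/8 + 223*√446/8 ≈ 56522.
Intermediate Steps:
c(y) = ½ + y*(y + √2*√y)/8 (c(y) = ½ - (-y)*(y + √(y + y))/8 = ½ - (-y)*(y + √(2*y))/8 = ½ - (-y)*(y + √2*√y)/8 = ½ - (-1)*y*(y + √2*√y)/8 = ½ + y*(y + √2*√y)/8)
c(223) - 1*(-49717) = (½ + (⅛)*223² + √2*223^(3/2)/8) - 1*(-49717) = (½ + (⅛)*49729 + √2*(223*√223)/8) + 49717 = (½ + 49729/8 + 223*√446/8) + 49717 = (49733/8 + 223*√446/8) + 49717 = 447469/8 + 223*√446/8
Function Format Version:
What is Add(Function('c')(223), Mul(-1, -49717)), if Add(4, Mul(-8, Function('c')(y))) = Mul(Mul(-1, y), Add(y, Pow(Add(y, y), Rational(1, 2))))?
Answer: Add(Rational(447469, 8), Mul(Rational(223, 8), Pow(446, Rational(1, 2)))) ≈ 56522.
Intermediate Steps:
Function('c')(y) = Add(Rational(1, 2), Mul(Rational(1, 8), y, Add(y, Mul(Pow(2, Rational(1, 2)), Pow(y, Rational(1, 2)))))) (Function('c')(y) = Add(Rational(1, 2), Mul(Rational(-1, 8), Mul(Mul(-1, y), Add(y, Pow(Add(y, y), Rational(1, 2)))))) = Add(Rational(1, 2), Mul(Rational(-1, 8), Mul(Mul(-1, y), Add(y, Pow(Mul(2, y), Rational(1, 2)))))) = Add(Rational(1, 2), Mul(Rational(-1, 8), Mul(Mul(-1, y), Add(y, Mul(Pow(2, Rational(1, 2)), Pow(y, Rational(1, 2))))))) = Add(Rational(1, 2), Mul(Rational(-1, 8), Mul(-1, y, Add(y, Mul(Pow(2, Rational(1, 2)), Pow(y, Rational(1, 2))))))) = Add(Rational(1, 2), Mul(Rational(1, 8), y, Add(y, Mul(Pow(2, Rational(1, 2)), Pow(y, Rational(1, 2)))))))
Add(Function('c')(223), Mul(-1, -49717)) = Add(Add(Rational(1, 2), Mul(Rational(1, 8), Pow(223, 2)), Mul(Rational(1, 8), Pow(2, Rational(1, 2)), Pow(223, Rational(3, 2)))), Mul(-1, -49717)) = Add(Add(Rational(1, 2), Mul(Rational(1, 8), 49729), Mul(Rational(1, 8), Pow(2, Rational(1, 2)), Mul(223, Pow(223, Rational(1, 2))))), 49717) = Add(Add(Rational(1, 2), Rational(49729, 8), Mul(Rational(223, 8), Pow(446, Rational(1, 2)))), 49717) = Add(Add(Rational(49733, 8), Mul(Rational(223, 8), Pow(446, Rational(1, 2)))), 49717) = Add(Rational(447469, 8), Mul(Rational(223, 8), Pow(446, Rational(1, 2))))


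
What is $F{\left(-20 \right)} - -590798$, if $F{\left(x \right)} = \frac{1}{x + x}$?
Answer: $\frac{23631919}{40} \approx 5.908 \cdot 10^{5}$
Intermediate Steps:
$F{\left(x \right)} = \frac{1}{2 x}$
$F{\left(-20 \right)} - -590798 = \frac{1}{2 \left(-20\right)} - -590798 = \frac{1}{2} \left(- \frac{1}{20}\right) + 590798 = - \frac{1}{40} + 590798 = \frac{23631919}{40}$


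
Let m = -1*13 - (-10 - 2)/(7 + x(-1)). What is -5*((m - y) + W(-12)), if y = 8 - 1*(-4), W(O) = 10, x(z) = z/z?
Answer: 135/2 ≈ 67.500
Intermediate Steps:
x(z) = 1
y = 12 (y = 8 + 4 = 12)
m = -23/2 (m = -1*13 - (-10 - 2)/(7 + 1) = -13 - (-12)/8 = -13 - 1*(-3/2) = -13 + 3/2 = -23/2 ≈ -11.500)
-5*((m - y) + W(-12)) = -5*((-23/2 - 1*12) + 10) = -5*((-23/2 - 12) + 10) = -5*(-47/2 + 10) = -5*(-27/2) = 135/2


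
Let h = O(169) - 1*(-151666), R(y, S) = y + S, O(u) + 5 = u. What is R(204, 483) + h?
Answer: 152517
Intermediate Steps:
O(u) = -5 + u
R(y, S) = S + y
h = 151830 (h = (-5 + 169) - 1*(-151666) = 164 + 151666 = 151830)
R(204, 483) + h = (483 + 204) + 151830 = 687 + 151830 = 152517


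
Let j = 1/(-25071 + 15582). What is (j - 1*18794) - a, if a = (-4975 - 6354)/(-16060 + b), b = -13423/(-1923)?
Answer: -5505439618024682/292925021973 ≈ -18795.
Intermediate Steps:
b = 13423/1923 (b = -13423*(-1/1923) = 13423/1923 ≈ 6.9802)
a = 21785667/30869957 (a = (-4975 - 6354)/(-16060 + 13423/1923) = -11329/(-30869957/1923) = -11329*(-1923/30869957) = 21785667/30869957 ≈ 0.70572)
j = -1/9489 (j = 1/(-9489) = -1/9489 ≈ -0.00010539)
(j - 1*18794) - a = (-1/9489 - 1*18794) - 1*21785667/30869957 = (-1/9489 - 18794) - 21785667/30869957 = -178336267/9489 - 21785667/30869957 = -5505439618024682/292925021973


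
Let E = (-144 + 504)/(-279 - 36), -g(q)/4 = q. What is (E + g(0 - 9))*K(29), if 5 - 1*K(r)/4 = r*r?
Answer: -815936/7 ≈ -1.1656e+5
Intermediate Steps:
g(q) = -4*q
K(r) = 20 - 4*r² (K(r) = 20 - 4*r*r = 20 - 4*r²)
E = -8/7 (E = 360/(-315) = 360*(-1/315) = -8/7 ≈ -1.1429)
(E + g(0 - 9))*K(29) = (-8/7 - 4*(0 - 9))*(20 - 4*29²) = (-8/7 - 4*(-9))*(20 - 4*841) = (-8/7 + 36)*(20 - 3364) = (244/7)*(-3344) = -815936/7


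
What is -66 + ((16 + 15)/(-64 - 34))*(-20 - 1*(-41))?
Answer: -1017/14 ≈ -72.643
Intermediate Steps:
-66 + ((16 + 15)/(-64 - 34))*(-20 - 1*(-41)) = -66 + (31/(-98))*(-20 + 41) = -66 + (31*(-1/98))*21 = -66 - 31/98*21 = -66 - 93/14 = -1017/14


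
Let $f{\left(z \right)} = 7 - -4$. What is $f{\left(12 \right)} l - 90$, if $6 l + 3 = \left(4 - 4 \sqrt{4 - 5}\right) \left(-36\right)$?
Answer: $- \frac{719}{2} + 264 i \approx -359.5 + 264.0 i$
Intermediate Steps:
$f{\left(z \right)} = 11$ ($f{\left(z \right)} = 7 + 4 = 11$)
$l = - \frac{49}{2} + 24 i$ ($l = - \frac{1}{2} + \frac{\left(4 - 4 \sqrt{4 - 5}\right) \left(-36\right)}{6} = - \frac{1}{2} + \frac{\left(4 - 4 \sqrt{-1}\right) \left(-36\right)}{6} = - \frac{1}{2} + \frac{\left(4 - 4 i\right) \left(-36\right)}{6} = - \frac{1}{2} + \frac{-144 + 144 i}{6} = - \frac{1}{2} - \left(24 - 24 i\right) = - \frac{49}{2} + 24 i \approx -24.5 + 24.0 i$)
$f{\left(12 \right)} l - 90 = 11 \left(- \frac{49}{2} + 24 i\right) - 90 = \left(- \frac{539}{2} + 264 i\right) - 90 = - \frac{719}{2} + 264 i$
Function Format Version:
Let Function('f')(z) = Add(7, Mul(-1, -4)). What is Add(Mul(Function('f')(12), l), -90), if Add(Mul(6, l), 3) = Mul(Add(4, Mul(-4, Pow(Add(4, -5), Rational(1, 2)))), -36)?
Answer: Add(Rational(-719, 2), Mul(264, I)) ≈ Add(-359.50, Mul(264.00, I))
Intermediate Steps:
Function('f')(z) = 11 (Function('f')(z) = Add(7, 4) = 11)
l = Add(Rational(-49, 2), Mul(24, I)) (l = Add(Rational(-1, 2), Mul(Rational(1, 6), Mul(Add(4, Mul(-4, Pow(Add(4, -5), Rational(1, 2)))), -36))) = Add(Rational(-1, 2), Mul(Rational(1, 6), Mul(Add(4, Mul(-4, Pow(-1, Rational(1, 2)))), -36))) = Add(Rational(-1, 2), Mul(Rational(1, 6), Mul(Add(4, Mul(-4, I)), -36))) = Add(Rational(-1, 2), Mul(Rational(1, 6), Add(-144, Mul(144, I)))) = Add(Rational(-1, 2), Add(-24, Mul(24, I))) = Add(Rational(-49, 2), Mul(24, I)) ≈ Add(-24.500, Mul(24.000, I)))
Add(Mul(Function('f')(12), l), -90) = Add(Mul(11, Add(Rational(-49, 2), Mul(24, I))), -90) = Add(Add(Rational(-539, 2), Mul(264, I)), -90) = Add(Rational(-719, 2), Mul(264, I))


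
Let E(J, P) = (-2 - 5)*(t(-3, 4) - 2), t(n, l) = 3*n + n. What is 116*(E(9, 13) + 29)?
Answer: 14732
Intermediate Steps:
t(n, l) = 4*n
E(J, P) = 98 (E(J, P) = (-2 - 5)*(4*(-3) - 2) = -7*(-12 - 2) = -7*(-14) = 98)
116*(E(9, 13) + 29) = 116*(98 + 29) = 116*127 = 14732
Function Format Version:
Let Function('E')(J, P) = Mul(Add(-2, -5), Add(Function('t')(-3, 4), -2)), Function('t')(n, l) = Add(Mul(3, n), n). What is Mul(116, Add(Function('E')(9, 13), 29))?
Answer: 14732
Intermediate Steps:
Function('t')(n, l) = Mul(4, n)
Function('E')(J, P) = 98 (Function('E')(J, P) = Mul(Add(-2, -5), Add(Mul(4, -3), -2)) = Mul(-7, Add(-12, -2)) = Mul(-7, -14) = 98)
Mul(116, Add(Function('E')(9, 13), 29)) = Mul(116, Add(98, 29)) = Mul(116, 127) = 14732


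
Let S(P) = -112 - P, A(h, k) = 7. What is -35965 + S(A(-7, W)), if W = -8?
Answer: -36084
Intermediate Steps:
-35965 + S(A(-7, W)) = -35965 + (-112 - 1*7) = -35965 + (-112 - 7) = -35965 - 119 = -36084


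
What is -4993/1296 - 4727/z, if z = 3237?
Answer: -7429511/1398384 ≈ -5.3129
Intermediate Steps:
-4993/1296 - 4727/z = -4993/1296 - 4727/3237 = -7429511/1398384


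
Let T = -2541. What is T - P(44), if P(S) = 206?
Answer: -2747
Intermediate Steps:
T - P(44) = -2541 - 1*206 = -2541 - 206 = -2747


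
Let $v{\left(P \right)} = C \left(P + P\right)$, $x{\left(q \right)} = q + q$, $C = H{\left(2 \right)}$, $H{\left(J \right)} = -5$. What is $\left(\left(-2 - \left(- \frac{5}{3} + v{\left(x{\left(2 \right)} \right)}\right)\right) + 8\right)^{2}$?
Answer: $\frac{20449}{9} \approx 2272.1$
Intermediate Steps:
$C = -5$
$x{\left(q \right)} = 2 q$
$v{\left(P \right)} = - 10 P$ ($v{\left(P \right)} = - 5 \left(P + P\right) = - 5 \cdot 2 P = - 10 P$)
$\left(\left(-2 - \left(- \frac{5}{3} + v{\left(x{\left(2 \right)} \right)}\right)\right) + 8\right)^{2} = \left(\left(-2 + \left(\left(\frac{0}{-2} - \frac{5}{-3}\right) - - 10 \cdot 2 \cdot 2\right)\right) + 8\right)^{2} = \left(\left(-2 + \left(\left(0 \left(- \frac{1}{2}\right) - - \frac{5}{3}\right) - \left(-10\right) 4\right)\right) + 8\right)^{2} = \left(\left(-2 + \left(\left(0 + \frac{5}{3}\right) - -40\right)\right) + 8\right)^{2} = \left(\left(-2 + \left(\frac{5}{3} + 40\right)\right) + 8\right)^{2} = \left(\left(-2 + \frac{125}{3}\right) + 8\right)^{2} = \left(\frac{119}{3} + 8\right)^{2} = \left(\frac{143}{3}\right)^{2} = \frac{20449}{9}$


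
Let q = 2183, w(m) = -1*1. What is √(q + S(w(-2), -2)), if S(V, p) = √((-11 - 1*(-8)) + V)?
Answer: √(2183 + 2*I) ≈ 46.723 + 0.0214*I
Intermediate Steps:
w(m) = -1
S(V, p) = √(-3 + V) (S(V, p) = √((-11 + 8) + V) = √(-3 + V))
√(q + S(w(-2), -2)) = √(2183 + √(-3 - 1)) = √(2183 + √(-4)) = √(2183 + 2*I)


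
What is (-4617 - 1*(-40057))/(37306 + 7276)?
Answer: 17720/22291 ≈ 0.79494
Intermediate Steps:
(-4617 - 1*(-40057))/(37306 + 7276) = (-4617 + 40057)/44582 = 35440*(1/44582) = 17720/22291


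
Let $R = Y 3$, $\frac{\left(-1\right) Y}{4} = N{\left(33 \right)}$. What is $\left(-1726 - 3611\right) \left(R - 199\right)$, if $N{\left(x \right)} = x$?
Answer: $3175515$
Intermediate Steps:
$Y = -132$ ($Y = \left(-4\right) 33 = -132$)
$R = -396$ ($R = \left(-132\right) 3 = -396$)
$\left(-1726 - 3611\right) \left(R - 199\right) = \left(-1726 - 3611\right) \left(-396 - 199\right) = \left(-5337\right) \left(-595\right) = 3175515$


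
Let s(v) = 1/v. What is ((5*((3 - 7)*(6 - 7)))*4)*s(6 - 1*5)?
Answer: 80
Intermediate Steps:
s(v) = 1/v
((5*((3 - 7)*(6 - 7)))*4)*s(6 - 1*5) = ((5*((3 - 7)*(6 - 7)))*4)/(6 - 1*5) = ((5*(-4*(-1)))*4)/(6 - 5) = ((5*4)*4)/1 = (20*4)*1 = 80*1 = 80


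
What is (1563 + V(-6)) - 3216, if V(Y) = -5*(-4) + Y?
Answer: -1639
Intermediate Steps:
V(Y) = 20 + Y
(1563 + V(-6)) - 3216 = (1563 + (20 - 6)) - 3216 = (1563 + 14) - 3216 = 1577 - 3216 = -1639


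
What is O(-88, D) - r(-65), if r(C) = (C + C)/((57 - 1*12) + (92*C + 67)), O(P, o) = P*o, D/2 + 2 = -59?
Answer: 31499359/2934 ≈ 10736.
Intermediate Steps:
D = -122 (D = -4 + 2*(-59) = -4 - 118 = -122)
r(C) = 2*C/(112 + 92*C) (r(C) = (2*C)/((57 - 12) + (67 + 92*C)) = (2*C)/(45 + (67 + 92*C)) = (2*C)/(112 + 92*C) = 2*C/(112 + 92*C))
O(-88, D) - r(-65) = -88*(-122) - (-65)/(2*(28 + 23*(-65))) = 10736 - (-65)/(2*(28 - 1495)) = 10736 - (-65)/(2*(-1467)) = 10736 - (-65)*(-1)/(2*1467) = 10736 - 1*65/2934 = 10736 - 65/2934 = 31499359/2934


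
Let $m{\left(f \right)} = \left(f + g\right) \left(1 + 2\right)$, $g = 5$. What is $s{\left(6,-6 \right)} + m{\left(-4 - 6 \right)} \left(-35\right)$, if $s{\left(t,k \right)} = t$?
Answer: $531$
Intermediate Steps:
$m{\left(f \right)} = 15 + 3 f$ ($m{\left(f \right)} = \left(f + 5\right) \left(1 + 2\right) = \left(5 + f\right) 3 = 15 + 3 f$)
$s{\left(6,-6 \right)} + m{\left(-4 - 6 \right)} \left(-35\right) = 6 + \left(15 + 3 \left(-4 - 6\right)\right) \left(-35\right) = 6 + \left(15 + 3 \left(-10\right)\right) \left(-35\right) = 6 + \left(15 - 30\right) \left(-35\right) = 6 - -525 = 6 + 525 = 531$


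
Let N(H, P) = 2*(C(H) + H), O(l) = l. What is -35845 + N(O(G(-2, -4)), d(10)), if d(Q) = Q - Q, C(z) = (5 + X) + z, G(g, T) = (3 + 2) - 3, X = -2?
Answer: -35831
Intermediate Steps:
G(g, T) = 2 (G(g, T) = 5 - 3 = 2)
C(z) = 3 + z (C(z) = (5 - 2) + z = 3 + z)
d(Q) = 0
N(H, P) = 6 + 4*H (N(H, P) = 2*((3 + H) + H) = 2*(3 + 2*H) = 6 + 4*H)
-35845 + N(O(G(-2, -4)), d(10)) = -35845 + (6 + 4*2) = -35845 + (6 + 8) = -35845 + 14 = -35831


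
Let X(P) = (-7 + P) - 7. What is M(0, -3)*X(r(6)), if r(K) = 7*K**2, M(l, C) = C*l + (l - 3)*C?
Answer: 2142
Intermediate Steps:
M(l, C) = C*l + C*(-3 + l) (M(l, C) = C*l + (-3 + l)*C = C*l + C*(-3 + l))
X(P) = -14 + P
M(0, -3)*X(r(6)) = (-3*(-3 + 2*0))*(-14 + 7*6**2) = (-3*(-3 + 0))*(-14 + 7*36) = (-3*(-3))*(-14 + 252) = 9*238 = 2142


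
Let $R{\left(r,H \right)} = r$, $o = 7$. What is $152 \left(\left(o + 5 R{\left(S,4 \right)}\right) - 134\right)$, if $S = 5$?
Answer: $-15504$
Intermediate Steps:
$152 \left(\left(o + 5 R{\left(S,4 \right)}\right) - 134\right) = 152 \left(\left(7 + 5 \cdot 5\right) - 134\right) = 152 \left(\left(7 + 25\right) - 134\right) = 152 \left(32 - 134\right) = 152 \left(-102\right) = -15504$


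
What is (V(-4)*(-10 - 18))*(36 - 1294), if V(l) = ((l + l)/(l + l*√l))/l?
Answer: -17612/5 + 35224*I/5 ≈ -3522.4 + 7044.8*I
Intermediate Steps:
V(l) = 2/(l + l^(3/2)) (V(l) = ((2*l)/(l + l^(3/2)))/l = (2*l/(l + l^(3/2)))/l = 2/(l + l^(3/2)))
(V(-4)*(-10 - 18))*(36 - 1294) = ((2/(-4 + (-4)^(3/2)))*(-10 - 18))*(36 - 1294) = ((2/(-4 - 8*I))*(-28))*(-1258) = ((2*((-4 + 8*I)/80))*(-28))*(-1258) = (((-4 + 8*I)/40)*(-28))*(-1258) = -7*(-4 + 8*I)/10*(-1258) = 4403*(-4 + 8*I)/5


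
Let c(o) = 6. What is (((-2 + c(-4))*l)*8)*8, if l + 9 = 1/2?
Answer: -2176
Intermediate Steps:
l = -17/2 (l = -9 + 1/2 = -9 + ½ = -17/2 ≈ -8.5000)
(((-2 + c(-4))*l)*8)*8 = (((-2 + 6)*(-17/2))*8)*8 = ((4*(-17/2))*8)*8 = -34*8*8 = -272*8 = -2176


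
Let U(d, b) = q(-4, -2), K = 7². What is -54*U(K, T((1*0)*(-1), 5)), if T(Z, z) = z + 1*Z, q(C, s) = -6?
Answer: 324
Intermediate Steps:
T(Z, z) = Z + z (T(Z, z) = z + Z = Z + z)
K = 49
U(d, b) = -6
-54*U(K, T((1*0)*(-1), 5)) = -54*(-6) = 324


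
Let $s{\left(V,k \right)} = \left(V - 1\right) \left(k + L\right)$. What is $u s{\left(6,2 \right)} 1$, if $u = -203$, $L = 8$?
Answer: $-10150$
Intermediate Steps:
$s{\left(V,k \right)} = \left(-1 + V\right) \left(8 + k\right)$ ($s{\left(V,k \right)} = \left(V - 1\right) \left(k + 8\right) = \left(-1 + V\right) \left(8 + k\right)$)
$u s{\left(6,2 \right)} 1 = - 203 \left(-8 - 2 + 8 \cdot 6 + 6 \cdot 2\right) 1 = - 203 \left(-8 - 2 + 48 + 12\right) 1 = \left(-203\right) 50 \cdot 1 = \left(-10150\right) 1 = -10150$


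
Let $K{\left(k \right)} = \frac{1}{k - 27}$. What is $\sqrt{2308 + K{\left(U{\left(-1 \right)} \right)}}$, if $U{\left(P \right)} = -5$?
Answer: $\frac{\sqrt{147710}}{8} \approx 48.041$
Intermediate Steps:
$K{\left(k \right)} = \frac{1}{-27 + k}$
$\sqrt{2308 + K{\left(U{\left(-1 \right)} \right)}} = \sqrt{2308 + \frac{1}{-27 - 5}} = \sqrt{2308 + \frac{1}{-32}} = \sqrt{2308 - \frac{1}{32}} = \sqrt{\frac{73855}{32}} = \frac{\sqrt{147710}}{8}$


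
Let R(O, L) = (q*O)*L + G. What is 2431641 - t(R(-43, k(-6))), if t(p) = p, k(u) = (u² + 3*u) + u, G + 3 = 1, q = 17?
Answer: 2440415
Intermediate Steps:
G = -2 (G = -3 + 1 = -2)
k(u) = u² + 4*u
R(O, L) = -2 + 17*L*O (R(O, L) = (17*O)*L - 2 = 17*L*O - 2 = -2 + 17*L*O)
2431641 - t(R(-43, k(-6))) = 2431641 - (-2 + 17*(-6*(4 - 6))*(-43)) = 2431641 - (-2 + 17*(-6*(-2))*(-43)) = 2431641 - (-2 + 17*12*(-43)) = 2431641 - (-2 - 8772) = 2431641 - 1*(-8774) = 2431641 + 8774 = 2440415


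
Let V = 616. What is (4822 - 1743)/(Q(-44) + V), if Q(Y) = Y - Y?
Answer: 3079/616 ≈ 4.9984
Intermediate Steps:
Q(Y) = 0
(4822 - 1743)/(Q(-44) + V) = (4822 - 1743)/(0 + 616) = 3079/616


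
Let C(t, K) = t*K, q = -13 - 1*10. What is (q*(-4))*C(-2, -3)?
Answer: 552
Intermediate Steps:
q = -23 (q = -13 - 10 = -23)
C(t, K) = K*t
(q*(-4))*C(-2, -3) = (-23*(-4))*(-3*(-2)) = 92*6 = 552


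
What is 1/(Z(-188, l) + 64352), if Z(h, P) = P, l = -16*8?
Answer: 1/64224 ≈ 1.5570e-5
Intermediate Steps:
l = -128
1/(Z(-188, l) + 64352) = 1/(-128 + 64352) = 1/64224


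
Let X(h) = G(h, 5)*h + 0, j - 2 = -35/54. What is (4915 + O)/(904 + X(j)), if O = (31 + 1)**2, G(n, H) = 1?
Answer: 320706/48889 ≈ 6.5599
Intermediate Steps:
j = 73/54 (j = 2 - 35/54 = 73/54 ≈ 1.3519)
X(h) = h (X(h) = 1*h + 0 = h + 0 = h)
O = 1024 (O = 32**2 = 1024)
(4915 + O)/(904 + X(j)) = (4915 + 1024)/(904 + 73/54) = 5939/(48889/54) = 5939*(54/48889) = 320706/48889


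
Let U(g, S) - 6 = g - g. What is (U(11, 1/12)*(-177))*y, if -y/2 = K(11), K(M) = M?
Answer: 23364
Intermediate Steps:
y = -22 (y = -2*11 = -22)
U(g, S) = 6 (U(g, S) = 6 + (g - g) = 6 + 0 = 6)
(U(11, 1/12)*(-177))*y = (6*(-177))*(-22) = -1062*(-22) = 23364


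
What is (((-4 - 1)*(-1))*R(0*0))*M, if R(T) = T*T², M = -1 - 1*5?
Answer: 0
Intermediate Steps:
M = -6 (M = -1 - 5 = -6)
R(T) = T³
(((-4 - 1)*(-1))*R(0*0))*M = (((-4 - 1)*(-1))*(0*0)³)*(-6) = (-5*(-1)*0³)*(-6) = (5*0)*(-6) = 0*(-6) = 0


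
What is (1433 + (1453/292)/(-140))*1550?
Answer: 9079835985/4088 ≈ 2.2211e+6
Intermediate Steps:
(1433 + (1453/292)/(-140))*1550 = (1433 + (1453*(1/292))*(-1/140))*1550 = (1433 + (1453/292)*(-1/140))*1550 = (1433 - 1453/40880)*1550 = (58579587/40880)*1550 = 9079835985/4088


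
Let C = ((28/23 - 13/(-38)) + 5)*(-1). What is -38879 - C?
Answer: -33974513/874 ≈ -38872.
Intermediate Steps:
C = -5733/874 (C = ((28*(1/23) - 13*(-1/38)) + 5)*(-1) = ((28/23 + 13/38) + 5)*(-1) = (1363/874 + 5)*(-1) = (5733/874)*(-1) = -5733/874 ≈ -6.5595)
-38879 - C = -38879 - 1*(-5733/874) = -38879 + 5733/874 = -33974513/874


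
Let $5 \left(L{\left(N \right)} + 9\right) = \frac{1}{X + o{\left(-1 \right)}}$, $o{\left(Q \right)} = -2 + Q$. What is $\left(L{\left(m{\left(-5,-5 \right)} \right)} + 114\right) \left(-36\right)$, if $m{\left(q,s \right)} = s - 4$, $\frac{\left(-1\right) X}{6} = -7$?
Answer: $- \frac{245712}{65} \approx -3780.2$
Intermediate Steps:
$X = 42$ ($X = \left(-6\right) \left(-7\right) = 42$)
$m{\left(q,s \right)} = -4 + s$
$L{\left(N \right)} = - \frac{1754}{195}$ ($L{\left(N \right)} = -9 + \frac{1}{5 \left(42 - 3\right)} = -9 + \frac{1}{5 \cdot 39} = -9 + \frac{1}{5} \cdot \frac{1}{39} = -9 + \frac{1}{195} = - \frac{1754}{195}$)
$\left(L{\left(m{\left(-5,-5 \right)} \right)} + 114\right) \left(-36\right) = \left(- \frac{1754}{195} + 114\right) \left(-36\right) = \frac{20476}{195} \left(-36\right) = - \frac{245712}{65}$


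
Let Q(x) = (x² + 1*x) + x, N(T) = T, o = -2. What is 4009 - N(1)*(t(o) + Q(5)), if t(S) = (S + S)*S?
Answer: 3966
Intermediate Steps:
Q(x) = x² + 2*x (Q(x) = (x² + x) + x = (x + x²) + x = x² + 2*x)
t(S) = 2*S² (t(S) = (2*S)*S = 2*S²)
4009 - N(1)*(t(o) + Q(5)) = 4009 - (2*(-2)² + 5*(2 + 5)) = 4009 - (2*4 + 5*7) = 4009 - (8 + 35) = 4009 - 43 = 3966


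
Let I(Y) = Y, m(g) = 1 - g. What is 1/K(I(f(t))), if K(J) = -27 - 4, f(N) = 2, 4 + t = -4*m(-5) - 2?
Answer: -1/31 ≈ -0.032258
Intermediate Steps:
t = -30 (t = -4 + (-4*(1 - 1*(-5)) - 2) = -4 + (-4*(1 + 5) - 2) = -4 + (-4*6 - 2) = -4 + (-24 - 2) = -4 - 26 = -30)
K(J) = -31
1/K(I(f(t))) = 1/(-31) = -1/31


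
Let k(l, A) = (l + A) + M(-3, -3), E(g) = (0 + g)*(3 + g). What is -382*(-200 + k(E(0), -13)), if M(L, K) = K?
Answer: 82512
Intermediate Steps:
E(g) = g*(3 + g)
k(l, A) = -3 + A + l (k(l, A) = (l + A) - 3 = (A + l) - 3 = -3 + A + l)
-382*(-200 + k(E(0), -13)) = -382*(-200 + (-3 - 13 + 0*(3 + 0))) = -382*(-200 + (-3 - 13 + 0*3)) = -382*(-200 + (-3 - 13 + 0)) = -382*(-200 - 16) = -382*(-216) = 82512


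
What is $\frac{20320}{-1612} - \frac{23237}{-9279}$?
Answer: $- \frac{37772809}{3739437} \approx -10.101$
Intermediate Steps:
$\frac{20320}{-1612} - \frac{23237}{-9279} = 20320 \left(- \frac{1}{1612}\right) - - \frac{23237}{9279} = - \frac{5080}{403} + \frac{23237}{9279} = - \frac{37772809}{3739437}$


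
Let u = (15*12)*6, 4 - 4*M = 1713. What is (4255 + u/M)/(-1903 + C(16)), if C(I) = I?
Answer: -7267475/3224883 ≈ -2.2536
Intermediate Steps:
M = -1709/4 (M = 1 - ¼*1713 = 1 - 1713/4 = -1709/4 ≈ -427.25)
u = 1080 (u = 180*6 = 1080)
(4255 + u/M)/(-1903 + C(16)) = (4255 + 1080/(-1709/4))/(-1903 + 16) = (4255 + 1080*(-4/1709))/(-1887) = (4255 - 4320/1709)*(-1/1887) = (7267475/1709)*(-1/1887) = -7267475/3224883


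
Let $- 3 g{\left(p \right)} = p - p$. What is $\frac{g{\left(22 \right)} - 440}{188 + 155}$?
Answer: $- \frac{440}{343} \approx -1.2828$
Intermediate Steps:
$g{\left(p \right)} = 0$ ($g{\left(p \right)} = - \frac{p - p}{3} = \left(- \frac{1}{3}\right) 0 = 0$)
$\frac{g{\left(22 \right)} - 440}{188 + 155} = \frac{0 - 440}{188 + 155} = - \frac{440}{343}$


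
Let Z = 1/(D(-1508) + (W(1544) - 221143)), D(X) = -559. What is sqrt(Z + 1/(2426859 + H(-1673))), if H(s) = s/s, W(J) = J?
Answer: I*sqrt(101082359896715)/4947154110 ≈ 0.0020323*I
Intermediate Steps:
H(s) = 1
Z = -1/220158 (Z = 1/(-559 + (1544 - 221143)) = 1/(-559 - 219599) = 1/(-220158) = -1/220158 ≈ -4.5422e-6)
sqrt(Z + 1/(2426859 + H(-1673))) = sqrt(-1/220158 + 1/(2426859 + 1)) = sqrt(-1/220158 + 1/2426860) = sqrt(-1103351/267146321940) = I*sqrt(101082359896715)/4947154110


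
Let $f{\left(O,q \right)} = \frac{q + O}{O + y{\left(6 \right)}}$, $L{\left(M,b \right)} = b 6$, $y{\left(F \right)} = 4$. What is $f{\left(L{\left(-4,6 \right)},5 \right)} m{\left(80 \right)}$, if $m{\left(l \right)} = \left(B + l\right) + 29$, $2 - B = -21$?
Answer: $\frac{1353}{10} \approx 135.3$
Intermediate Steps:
$B = 23$ ($B = 2 - -21 = 2 + 21 = 23$)
$m{\left(l \right)} = 52 + l$ ($m{\left(l \right)} = \left(23 + l\right) + 29 = 52 + l$)
$L{\left(M,b \right)} = 6 b$
$f{\left(O,q \right)} = \frac{O + q}{4 + O}$ ($f{\left(O,q \right)} = \frac{q + O}{O + 4} = \frac{O + q}{4 + O}$)
$f{\left(L{\left(-4,6 \right)},5 \right)} m{\left(80 \right)} = \frac{6 \cdot 6 + 5}{4 + 6 \cdot 6} \left(52 + 80\right) = \frac{36 + 5}{4 + 36} \cdot 132 = \frac{1}{40} \cdot 41 \cdot 132 = \frac{41}{40} \cdot 132 = \frac{1353}{10}$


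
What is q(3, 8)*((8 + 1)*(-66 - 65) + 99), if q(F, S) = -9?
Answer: 9720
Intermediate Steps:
q(3, 8)*((8 + 1)*(-66 - 65) + 99) = -9*((8 + 1)*(-66 - 65) + 99) = -9*(9*(-131) + 99) = -9*(-1179 + 99) = -9*(-1080) = 9720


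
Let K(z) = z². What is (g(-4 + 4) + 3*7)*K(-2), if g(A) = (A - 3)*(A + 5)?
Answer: 24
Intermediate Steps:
g(A) = (-3 + A)*(5 + A)
(g(-4 + 4) + 3*7)*K(-2) = ((-15 + (-4 + 4)² + 2*(-4 + 4)) + 3*7)*(-2)² = ((-15 + 0² + 2*0) + 21)*4 = ((-15 + 0 + 0) + 21)*4 = (-15 + 21)*4 = 6*4 = 24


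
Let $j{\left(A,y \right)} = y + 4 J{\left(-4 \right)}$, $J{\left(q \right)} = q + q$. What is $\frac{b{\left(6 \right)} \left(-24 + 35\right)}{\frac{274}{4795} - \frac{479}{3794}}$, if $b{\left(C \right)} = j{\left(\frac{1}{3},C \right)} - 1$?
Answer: $\frac{1878030}{437} \approx 4297.6$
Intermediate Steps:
$J{\left(q \right)} = 2 q$
$j{\left(A,y \right)} = -32 + y$ ($j{\left(A,y \right)} = y + 4 \cdot 2 \left(-4\right) = y + 4 \left(-8\right) = y - 32 = -32 + y$)
$b{\left(C \right)} = -33 + C$ ($b{\left(C \right)} = \left(-32 + C\right) - 1 = -33 + C$)
$\frac{b{\left(6 \right)} \left(-24 + 35\right)}{\frac{274}{4795} - \frac{479}{3794}} = \frac{\left(-33 + 6\right) \left(-24 + 35\right)}{\frac{274}{4795} - \frac{479}{3794}} = \frac{\left(-27\right) 11}{274 \cdot \frac{1}{4795} - \frac{479}{3794}} = - \frac{297}{\frac{2}{35} - \frac{479}{3794}} = - \frac{297}{- \frac{1311}{18970}} = \left(-297\right) \left(- \frac{18970}{1311}\right) = \frac{1878030}{437}$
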